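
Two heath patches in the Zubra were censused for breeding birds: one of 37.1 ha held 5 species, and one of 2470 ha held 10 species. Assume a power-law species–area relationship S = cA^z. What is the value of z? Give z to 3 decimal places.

0.165

Taking logs: ln S = ln c + z ln A, so z = (ln S₂ − ln S₁)/(ln A₂ − ln A₁).
z = ln(10/5) / ln(2470/37.1) = ln(2) / ln(66.58) = 0.6931 / 4.1984 = 0.1651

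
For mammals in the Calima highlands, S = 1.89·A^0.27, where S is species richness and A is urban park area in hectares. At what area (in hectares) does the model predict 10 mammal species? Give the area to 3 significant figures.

478 hectares

10 = 1.89 × A^0.27  ⇒  A^0.27 = 10/1.89 = 5.291
ln A = ln(5.291) / 0.27 = 1.6660 / 0.27 = 6.1704
A = e^6.1704 ≈ 478.4 hectares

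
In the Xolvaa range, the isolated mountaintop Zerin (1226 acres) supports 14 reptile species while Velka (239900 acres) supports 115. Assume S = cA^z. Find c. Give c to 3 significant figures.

z = ln(S₂/S₁) / ln(A₂/A₁) = ln(115/14) / ln(239900/1226) = 2.1059 / 5.2765 = 0.3991
c = S₁ / A₁^z = 14 / 1226^0.3991 = 14 / 17.09 = 0.8194

0.819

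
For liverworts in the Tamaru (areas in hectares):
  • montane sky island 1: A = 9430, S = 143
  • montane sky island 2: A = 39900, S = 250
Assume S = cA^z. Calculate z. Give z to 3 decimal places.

0.387

Taking logs: ln S = ln c + z ln A, so z = (ln S₂ − ln S₁)/(ln A₂ − ln A₁).
z = ln(250/143) / ln(39900/9430) = ln(1.748) / ln(4.231) = 0.5586 / 1.4425 = 0.3873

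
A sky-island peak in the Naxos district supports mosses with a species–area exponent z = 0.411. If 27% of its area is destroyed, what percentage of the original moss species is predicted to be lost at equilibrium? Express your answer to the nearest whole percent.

12%

S_new/S_old = (A_new/A_old)^z = 0.73^0.411
= exp(0.411 × ln 0.73) = exp(0.411 × -0.3147) = exp(-0.1293) ≈ 0.8787
Fraction lost = 1 − 0.8787 = 0.1213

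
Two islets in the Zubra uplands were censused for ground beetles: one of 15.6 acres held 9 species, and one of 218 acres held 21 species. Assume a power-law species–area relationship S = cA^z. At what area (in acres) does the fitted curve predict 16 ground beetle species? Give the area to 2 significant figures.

94 acres

z = ln(21/9) / ln(218/15.6) = 0.8473 / 2.6372 = 0.3213
c = 9 / 15.6^0.3213 = 9 / 2.417 = 3.723
A = (16/3.723)^(1/0.3213) ⇒ ln A = ln(4.297)/0.3213 = 4.5381
A = e^4.5381 ≈ 93.51 acres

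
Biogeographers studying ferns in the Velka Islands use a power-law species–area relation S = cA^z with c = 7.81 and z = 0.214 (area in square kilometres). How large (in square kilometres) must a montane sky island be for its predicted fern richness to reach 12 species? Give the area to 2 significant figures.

12 = 7.81 × A^0.214  ⇒  A^0.214 = 12/7.81 = 1.536
ln A = ln(1.536) / 0.214 = 0.4295 / 0.214 = 2.0070
A = e^2.0070 ≈ 7.441 square kilometres

7.4 square kilometres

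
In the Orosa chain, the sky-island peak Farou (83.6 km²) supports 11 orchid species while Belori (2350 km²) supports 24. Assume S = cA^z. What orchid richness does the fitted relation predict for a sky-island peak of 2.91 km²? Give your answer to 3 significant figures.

z = ln(24/11) / ln(2350/83.6) = 0.7802 / 3.3361 = 0.2339
c = 11 / 83.6^0.2339 = 11 / 2.815 = 3.907
S₃ = 3.907 × 2.91^0.2339 = 3.907 × 1.284 ≈ 5.016

5.02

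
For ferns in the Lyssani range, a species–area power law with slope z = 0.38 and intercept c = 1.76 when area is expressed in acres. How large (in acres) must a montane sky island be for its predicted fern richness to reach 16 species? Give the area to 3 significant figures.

16 = 1.76 × A^0.38  ⇒  A^0.38 = 16/1.76 = 9.091
ln A = ln(9.091) / 0.38 = 2.2073 / 0.38 = 5.8086
A = e^5.8086 ≈ 333.2 acres

333 acres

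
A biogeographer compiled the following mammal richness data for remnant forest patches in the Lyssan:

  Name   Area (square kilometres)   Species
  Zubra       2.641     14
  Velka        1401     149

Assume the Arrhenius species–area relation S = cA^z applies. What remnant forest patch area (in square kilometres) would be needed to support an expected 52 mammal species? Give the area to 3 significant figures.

z = ln(149/14) / ln(1401/2.641) = 2.3649 / 6.2738 = 0.3769
c = 14 / 2.641^0.3769 = 14 / 1.442 = 9.708
A = (52/9.708)^(1/0.3769) ⇒ ln A = ln(5.356)/0.3769 = 4.4522
A = e^4.4522 ≈ 85.82 square kilometres

85.8 square kilometres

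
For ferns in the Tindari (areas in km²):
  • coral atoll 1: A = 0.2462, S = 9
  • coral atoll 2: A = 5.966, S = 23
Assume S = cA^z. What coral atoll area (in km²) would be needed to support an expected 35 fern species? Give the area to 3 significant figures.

z = ln(23/9) / ln(5.966/0.2462) = 0.9383 / 3.1877 = 0.2943
c = 9 / 0.2462^0.2943 = 9 / 0.662 = 13.6
A = (35/13.6)^(1/0.2943) ⇒ ln A = ln(2.574)/0.2943 = 3.2125
A = e^3.2125 ≈ 24.84 km²

24.8 km²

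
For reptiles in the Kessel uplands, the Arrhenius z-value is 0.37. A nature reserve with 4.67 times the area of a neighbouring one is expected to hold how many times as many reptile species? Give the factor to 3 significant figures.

1.77

S₂/S₁ = (A₂/A₁)^z = 4.67^0.37
ln(S₂/S₁) = 0.37 × ln 4.67 = 0.37 × 1.5412 = 0.5702
S₂/S₁ = e^0.5702 ≈ 1.769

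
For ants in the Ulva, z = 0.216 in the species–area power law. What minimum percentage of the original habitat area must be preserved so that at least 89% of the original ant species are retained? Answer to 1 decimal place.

58.3%

Need (A_new/A_old)^0.216 = 0.89, so A_new/A_old = 0.89^(1/0.216) = 0.89^4.63
ln(A_new/A_old) = ln 0.89 / 0.216 = -0.1165 / 0.216 = -0.5395
A_new/A_old = e^-0.5395 ≈ 0.583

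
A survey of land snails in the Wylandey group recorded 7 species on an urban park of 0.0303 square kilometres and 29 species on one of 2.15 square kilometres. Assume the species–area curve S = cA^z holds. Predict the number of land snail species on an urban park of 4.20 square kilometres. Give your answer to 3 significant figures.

36.3

z = ln(29/7) / ln(2.15/0.0303) = 1.4214 / 4.2621 = 0.3335
c = 7 / 0.0303^0.3335 = 7 / 0.3116 = 22.47
S₃ = 22.47 × 4.2^0.3335 = 22.47 × 1.614 ≈ 36.26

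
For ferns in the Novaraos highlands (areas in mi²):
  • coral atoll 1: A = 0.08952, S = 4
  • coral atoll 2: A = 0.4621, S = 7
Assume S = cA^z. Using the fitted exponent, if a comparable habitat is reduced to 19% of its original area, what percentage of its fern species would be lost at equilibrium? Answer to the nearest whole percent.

43%

z = ln(7/4) / ln(0.4621/0.08952) = 0.5596 / 1.6413 = 0.3410
S_new/S_old = (A_new/A_old)^z = 0.19^0.3410 = exp(0.3410 × -1.6607) = 0.5677
Fraction lost = 1 − 0.5677 = 0.4323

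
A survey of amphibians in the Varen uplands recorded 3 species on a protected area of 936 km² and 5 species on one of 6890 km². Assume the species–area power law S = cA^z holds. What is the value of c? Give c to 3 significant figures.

0.521

z = ln(S₂/S₁) / ln(A₂/A₁) = ln(5/3) / ln(6890/936) = 0.5108 / 1.9962 = 0.2559
c = S₁ / A₁^z = 3 / 936^0.2559 = 3 / 5.759 = 0.5209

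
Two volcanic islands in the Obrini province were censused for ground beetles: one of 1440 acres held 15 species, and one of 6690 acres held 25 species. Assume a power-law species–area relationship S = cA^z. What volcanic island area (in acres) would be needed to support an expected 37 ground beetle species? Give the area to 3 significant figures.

z = ln(25/15) / ln(6690/1440) = 0.5108 / 1.5360 = 0.3326
c = 15 / 1440^0.3326 = 15 / 11.23 = 1.336
A = (37/1.336)^(1/0.3326) ⇒ ln A = ln(27.7)/0.3326 = 9.9872
A = e^9.9872 ≈ 21746 acres

21700 acres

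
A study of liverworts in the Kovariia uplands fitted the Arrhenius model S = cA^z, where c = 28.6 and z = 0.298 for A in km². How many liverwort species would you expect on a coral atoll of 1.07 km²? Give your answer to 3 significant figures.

29.2

S = 28.6 × 1.07^0.298 = 28.6 × 1.02 ≈ 29.18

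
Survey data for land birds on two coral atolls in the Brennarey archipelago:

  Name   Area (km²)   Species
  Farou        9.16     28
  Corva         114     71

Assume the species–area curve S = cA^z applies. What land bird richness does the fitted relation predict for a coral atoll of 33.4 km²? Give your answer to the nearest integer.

45

z = ln(71/28) / ln(114/9.16) = 0.9305 / 2.5214 = 0.3690
c = 28 / 9.16^0.3690 = 28 / 2.265 = 12.36
S₃ = 12.36 × 33.4^0.3690 = 12.36 × 3.65 ≈ 45.13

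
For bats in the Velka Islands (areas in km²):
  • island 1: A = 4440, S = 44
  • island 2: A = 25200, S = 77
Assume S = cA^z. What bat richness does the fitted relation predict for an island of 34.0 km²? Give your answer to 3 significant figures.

z = ln(77/44) / ln(25200/4440) = 0.5596 / 1.7362 = 0.3223
c = 44 / 4440^0.3223 = 44 / 14.98 = 2.936
S₃ = 2.936 × 34^0.3223 = 2.936 × 3.116 ≈ 9.151

9.15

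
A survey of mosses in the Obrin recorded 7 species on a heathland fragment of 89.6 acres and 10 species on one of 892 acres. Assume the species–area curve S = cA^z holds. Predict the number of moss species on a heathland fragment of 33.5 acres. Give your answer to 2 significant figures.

6.0

z = ln(10/7) / ln(892/89.6) = 0.3567 / 2.2981 = 0.1552
c = 7 / 89.6^0.1552 = 7 / 2.009 = 3.484
S₃ = 3.484 × 33.5^0.1552 = 3.484 × 1.725 ≈ 6.009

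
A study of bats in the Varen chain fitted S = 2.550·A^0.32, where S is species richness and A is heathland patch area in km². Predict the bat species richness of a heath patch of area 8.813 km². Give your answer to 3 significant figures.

5.12

S = 2.55 × 8.813^0.32 = 2.55 × 2.007 ≈ 5.117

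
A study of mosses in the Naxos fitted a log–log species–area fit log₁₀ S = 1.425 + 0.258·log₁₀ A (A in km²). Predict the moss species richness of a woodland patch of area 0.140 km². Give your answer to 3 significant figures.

16.0

S = 26.61 × 0.14^0.258 = 26.61 × 0.6021 ≈ 16.02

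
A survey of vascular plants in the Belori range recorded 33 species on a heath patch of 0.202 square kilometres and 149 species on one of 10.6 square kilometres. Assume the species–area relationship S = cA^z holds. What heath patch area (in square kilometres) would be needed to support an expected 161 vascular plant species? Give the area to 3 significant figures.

z = ln(149/33) / ln(10.6/0.202) = 1.5074 / 3.9603 = 0.3806
c = 33 / 0.202^0.3806 = 33 / 0.544 = 60.66
A = (161/60.66)^(1/0.3806) ⇒ ln A = ln(2.654)/0.3806 = 2.5644
A = e^2.5644 ≈ 12.99 square kilometres

13.0 square kilometres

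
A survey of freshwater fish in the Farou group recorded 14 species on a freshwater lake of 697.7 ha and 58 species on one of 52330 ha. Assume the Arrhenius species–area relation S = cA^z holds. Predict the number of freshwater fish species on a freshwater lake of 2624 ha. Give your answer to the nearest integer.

22

z = ln(58/14) / ln(52330/697.7) = 1.4214 / 4.3175 = 0.3292
c = 14 / 697.7^0.3292 = 14 / 8.633 = 1.622
S₃ = 1.622 × 2624^0.3292 = 1.622 × 13.35 ≈ 21.65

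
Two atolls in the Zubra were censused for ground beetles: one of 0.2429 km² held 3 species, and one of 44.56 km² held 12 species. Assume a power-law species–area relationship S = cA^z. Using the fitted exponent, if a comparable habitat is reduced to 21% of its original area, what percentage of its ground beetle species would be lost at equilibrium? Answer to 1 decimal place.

34.0%

z = ln(12/3) / ln(44.56/0.2429) = 1.3863 / 5.2119 = 0.2660
S_new/S_old = (A_new/A_old)^z = 0.21^0.2660 = exp(0.2660 × -1.5606) = 0.6603
Fraction lost = 1 − 0.6603 = 0.3397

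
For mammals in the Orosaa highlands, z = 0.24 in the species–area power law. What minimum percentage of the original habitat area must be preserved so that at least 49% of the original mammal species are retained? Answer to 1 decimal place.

Need (A_new/A_old)^0.24 = 0.49, so A_new/A_old = 0.49^(1/0.24) = 0.49^4.167
ln(A_new/A_old) = ln 0.49 / 0.24 = -0.7133 / 0.24 = -2.9723
A_new/A_old = e^-2.9723 ≈ 0.05119

5.1%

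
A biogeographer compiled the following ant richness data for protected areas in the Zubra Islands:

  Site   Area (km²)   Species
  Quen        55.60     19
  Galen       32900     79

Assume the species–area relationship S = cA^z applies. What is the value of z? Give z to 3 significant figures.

Taking logs: ln S = ln c + z ln A, so z = (ln S₂ − ln S₁)/(ln A₂ − ln A₁).
z = ln(79/19) / ln(32900/55.6) = ln(4.158) / ln(591.7) = 1.4250 / 6.3830 = 0.2232

0.223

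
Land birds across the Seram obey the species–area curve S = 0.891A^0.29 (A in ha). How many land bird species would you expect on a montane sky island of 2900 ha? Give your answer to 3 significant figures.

8.99

S = 0.891 × 2900^0.29 = 0.891 × 10.09 ≈ 8.994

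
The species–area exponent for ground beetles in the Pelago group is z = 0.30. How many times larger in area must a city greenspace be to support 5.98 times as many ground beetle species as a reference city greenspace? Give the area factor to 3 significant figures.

388

(A₂/A₁)^0.3 = 5.98, so A₂/A₁ = 5.98^(1/0.3) = 5.98^3.333
ln(A₂/A₁) = ln 5.98 / 0.3 = 1.7884 / 0.3 = 5.9614
A₂/A₁ = e^5.9614 ≈ 388.2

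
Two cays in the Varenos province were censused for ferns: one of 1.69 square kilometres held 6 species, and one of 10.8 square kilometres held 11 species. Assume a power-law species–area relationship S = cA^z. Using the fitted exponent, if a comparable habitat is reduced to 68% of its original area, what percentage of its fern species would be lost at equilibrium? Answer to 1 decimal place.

11.8%

z = ln(11/6) / ln(10.8/1.69) = 0.6061 / 1.8548 = 0.3268
S_new/S_old = (A_new/A_old)^z = 0.68^0.3268 = exp(0.3268 × -0.3857) = 0.8816
Fraction lost = 1 − 0.8816 = 0.1184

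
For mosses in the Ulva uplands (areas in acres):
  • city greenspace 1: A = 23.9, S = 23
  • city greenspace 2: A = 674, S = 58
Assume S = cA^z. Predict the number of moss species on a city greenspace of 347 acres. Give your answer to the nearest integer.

48

z = ln(58/23) / ln(674/23.9) = 0.9249 / 3.3394 = 0.2770
c = 23 / 23.9^0.2770 = 23 / 2.409 = 9.548
S₃ = 9.548 × 347^0.2770 = 9.548 × 5.054 ≈ 48.26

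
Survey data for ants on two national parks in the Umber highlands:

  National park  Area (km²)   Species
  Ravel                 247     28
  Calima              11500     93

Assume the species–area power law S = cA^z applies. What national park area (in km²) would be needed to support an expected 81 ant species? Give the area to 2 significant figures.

7400 km²

z = ln(93/28) / ln(11500/247) = 1.2004 / 3.8407 = 0.3125
c = 28 / 247^0.3125 = 28 / 5.595 = 5.004
A = (81/5.004)^(1/0.3125) ⇒ ln A = ln(16.19)/0.3125 = 8.9081
A = e^8.9081 ≈ 7391 km²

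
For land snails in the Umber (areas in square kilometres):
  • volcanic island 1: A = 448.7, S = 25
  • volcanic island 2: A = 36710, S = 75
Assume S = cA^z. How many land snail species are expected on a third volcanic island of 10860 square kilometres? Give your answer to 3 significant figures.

55.4

z = ln(75/25) / ln(36710/448.7) = 1.0986 / 4.4044 = 0.2494
c = 25 / 448.7^0.2494 = 25 / 4.587 = 5.451
S₃ = 5.451 × 10860^0.2494 = 5.451 × 10.15 ≈ 55.35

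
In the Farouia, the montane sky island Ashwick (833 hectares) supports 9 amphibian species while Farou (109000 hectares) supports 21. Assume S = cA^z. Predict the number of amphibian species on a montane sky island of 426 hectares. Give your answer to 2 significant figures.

z = ln(21/9) / ln(109000/833) = 0.8473 / 4.8741 = 0.1738
c = 9 / 833^0.1738 = 9 / 3.219 = 2.796
S₃ = 2.796 × 426^0.1738 = 2.796 × 2.865 ≈ 8.01

8.0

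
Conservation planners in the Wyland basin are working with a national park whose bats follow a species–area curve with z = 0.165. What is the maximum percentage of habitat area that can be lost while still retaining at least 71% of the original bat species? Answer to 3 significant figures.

87.5%

Need (A_new/A_old)^0.165 = 0.71, so A_new/A_old = 0.71^(1/0.165) = 0.71^6.061
ln(A_new/A_old) = ln 0.71 / 0.165 = -0.3425 / 0.165 = -2.0757
A_new/A_old = e^-2.0757 ≈ 0.1255
Fraction that can be lost = 1 − 0.1255 = 0.8745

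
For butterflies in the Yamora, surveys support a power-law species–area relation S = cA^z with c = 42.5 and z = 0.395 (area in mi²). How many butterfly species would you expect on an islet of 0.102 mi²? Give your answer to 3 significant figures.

17.2

S = 42.5 × 0.102^0.395 = 42.5 × 0.4059 ≈ 17.25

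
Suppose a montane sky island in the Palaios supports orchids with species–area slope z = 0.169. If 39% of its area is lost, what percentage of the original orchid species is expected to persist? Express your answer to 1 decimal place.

92.0%

S_new/S_old = (A_new/A_old)^z = 0.61^0.169
= exp(0.169 × ln 0.61) = exp(0.169 × -0.4943) = exp(-0.0835) ≈ 0.9199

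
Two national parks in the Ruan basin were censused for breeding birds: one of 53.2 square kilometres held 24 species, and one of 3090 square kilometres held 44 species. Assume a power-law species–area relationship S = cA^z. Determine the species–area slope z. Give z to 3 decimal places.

0.149

Taking logs: ln S = ln c + z ln A, so z = (ln S₂ − ln S₁)/(ln A₂ − ln A₁).
z = ln(44/24) / ln(3090/53.2) = ln(1.833) / ln(58.08) = 0.6061 / 4.0619 = 0.1492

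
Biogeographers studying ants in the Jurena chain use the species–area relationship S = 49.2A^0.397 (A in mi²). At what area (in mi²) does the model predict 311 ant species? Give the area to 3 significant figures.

104 mi²

311 = 49.2 × A^0.397  ⇒  A^0.397 = 311/49.2 = 6.321
ln A = ln(6.321) / 0.397 = 1.8439 / 0.397 = 4.6446
A = e^4.6446 ≈ 104 mi²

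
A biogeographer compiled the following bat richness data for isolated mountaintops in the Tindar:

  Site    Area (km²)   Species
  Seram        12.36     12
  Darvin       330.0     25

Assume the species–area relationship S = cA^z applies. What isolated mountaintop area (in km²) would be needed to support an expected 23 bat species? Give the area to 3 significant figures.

z = ln(25/12) / ln(330/12.36) = 0.7340 / 3.2846 = 0.2235
c = 12 / 12.36^0.2235 = 12 / 1.754 = 6.842
A = (23/6.842)^(1/0.2235) ⇒ ln A = ln(3.362)/0.2235 = 5.4259
A = e^5.4259 ≈ 227.2 km²

227 km²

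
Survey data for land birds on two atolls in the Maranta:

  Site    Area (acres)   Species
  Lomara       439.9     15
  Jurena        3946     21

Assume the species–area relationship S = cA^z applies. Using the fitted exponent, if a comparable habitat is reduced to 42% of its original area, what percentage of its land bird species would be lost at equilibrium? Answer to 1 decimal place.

12.5%

z = ln(21/15) / ln(3946/439.9) = 0.3365 / 2.1939 = 0.1534
S_new/S_old = (A_new/A_old)^z = 0.42^0.1534 = exp(0.1534 × -0.8675) = 0.8754
Fraction lost = 1 − 0.8754 = 0.1246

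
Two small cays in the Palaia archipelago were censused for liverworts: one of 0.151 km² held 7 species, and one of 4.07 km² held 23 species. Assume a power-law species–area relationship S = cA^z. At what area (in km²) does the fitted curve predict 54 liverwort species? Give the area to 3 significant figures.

z = ln(23/7) / ln(4.07/0.151) = 1.1896 / 3.2941 = 0.3611
c = 7 / 0.151^0.3611 = 7 / 0.5053 = 13.85
A = (54/13.85)^(1/0.3611) ⇒ ln A = ln(3.898)/0.3611 = 3.7671
A = e^3.7671 ≈ 43.25 km²

43.3 km²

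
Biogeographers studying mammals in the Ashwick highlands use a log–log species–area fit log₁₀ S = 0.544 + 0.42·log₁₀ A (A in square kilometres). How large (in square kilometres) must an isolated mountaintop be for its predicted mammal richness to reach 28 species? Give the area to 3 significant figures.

141 square kilometres

28 = 3.499 × A^0.42  ⇒  A^0.42 = 28/3.499 = 8.001
ln A = ln(8.001) / 0.42 = 2.0796 / 0.42 = 4.9514
A = e^4.9514 ≈ 141.4 square kilometres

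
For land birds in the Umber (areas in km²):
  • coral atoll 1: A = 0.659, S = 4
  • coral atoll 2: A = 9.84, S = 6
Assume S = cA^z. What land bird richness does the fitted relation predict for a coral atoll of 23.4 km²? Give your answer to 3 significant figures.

6.83

z = ln(6/4) / ln(9.84/0.659) = 0.4055 / 2.7035 = 0.1500
c = 4 / 0.659^0.1500 = 4 / 0.9394 = 4.258
S₃ = 4.258 × 23.4^0.1500 = 4.258 × 1.605 ≈ 6.832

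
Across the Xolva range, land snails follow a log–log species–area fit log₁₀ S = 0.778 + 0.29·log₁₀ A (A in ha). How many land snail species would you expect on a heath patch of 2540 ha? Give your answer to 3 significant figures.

S = 5.998 × 2540^0.29
ln S = ln 5.998 + 0.29 × ln 2540 = 1.7914 + 0.29 × 7.8399 = 4.0650
S = e^4.0650 ≈ 58.26

58.3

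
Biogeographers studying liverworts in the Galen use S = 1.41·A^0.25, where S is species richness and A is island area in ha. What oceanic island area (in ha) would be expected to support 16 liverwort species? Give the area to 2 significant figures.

17000 ha

16 = 1.41 × A^0.25  ⇒  A^0.25 = 16/1.41 = 11.35
ln A = ln(11.35) / 0.25 = 2.4290 / 0.25 = 9.7160
A = e^9.7160 ≈ 16581 ha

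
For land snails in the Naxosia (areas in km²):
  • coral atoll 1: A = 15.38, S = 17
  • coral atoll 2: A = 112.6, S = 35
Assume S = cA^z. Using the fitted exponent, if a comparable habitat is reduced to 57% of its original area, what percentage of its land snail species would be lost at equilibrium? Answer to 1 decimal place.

z = ln(35/17) / ln(112.6/15.38) = 0.7221 / 1.9908 = 0.3627
S_new/S_old = (A_new/A_old)^z = 0.57^0.3627 = exp(0.3627 × -0.5621) = 0.8155
Fraction lost = 1 − 0.8155 = 0.1845

18.4%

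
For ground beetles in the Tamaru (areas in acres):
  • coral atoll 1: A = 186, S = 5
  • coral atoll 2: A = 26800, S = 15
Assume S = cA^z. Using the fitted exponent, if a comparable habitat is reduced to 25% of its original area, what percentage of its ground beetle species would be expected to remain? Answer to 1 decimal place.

z = ln(15/5) / ln(26800/186) = 1.0986 / 4.9704 = 0.2210
S_new/S_old = (A_new/A_old)^z = 0.25^0.2210 = exp(0.2210 × -1.3863) = 0.7361

73.6%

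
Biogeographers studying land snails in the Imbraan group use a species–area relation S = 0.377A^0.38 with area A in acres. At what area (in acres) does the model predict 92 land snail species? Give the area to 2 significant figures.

92 = 0.377 × A^0.38  ⇒  A^0.38 = 92/0.377 = 244
ln A = ln(244) / 0.38 = 5.4973 / 0.38 = 14.4666
A = e^14.4666 ≈ 1917582 acres

1900000 acres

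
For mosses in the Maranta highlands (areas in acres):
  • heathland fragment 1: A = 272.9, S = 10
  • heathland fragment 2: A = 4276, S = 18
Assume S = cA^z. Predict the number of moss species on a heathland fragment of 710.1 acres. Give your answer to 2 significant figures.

z = ln(18/10) / ln(4276/272.9) = 0.5878 / 2.7517 = 0.2136
c = 10 / 272.9^0.2136 = 10 / 3.314 = 3.017
S₃ = 3.017 × 710.1^0.2136 = 3.017 × 4.065 ≈ 12.27

12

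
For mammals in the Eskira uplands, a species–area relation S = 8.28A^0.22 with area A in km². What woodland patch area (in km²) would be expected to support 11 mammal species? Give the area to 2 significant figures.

3.6 km²

11 = 8.28 × A^0.22  ⇒  A^0.22 = 11/8.28 = 1.329
ln A = ln(1.329) / 0.22 = 0.2841 / 0.22 = 1.2911
A = e^1.2911 ≈ 3.637 km²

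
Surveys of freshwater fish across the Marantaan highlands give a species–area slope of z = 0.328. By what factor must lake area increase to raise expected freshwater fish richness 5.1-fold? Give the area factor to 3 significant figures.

144

(A₂/A₁)^0.328 = 5.1, so A₂/A₁ = 5.1^(1/0.328) = 5.1^3.049
ln(A₂/A₁) = ln 5.1 / 0.328 = 1.6292 / 0.328 = 4.9672
A₂/A₁ = e^4.9672 ≈ 143.6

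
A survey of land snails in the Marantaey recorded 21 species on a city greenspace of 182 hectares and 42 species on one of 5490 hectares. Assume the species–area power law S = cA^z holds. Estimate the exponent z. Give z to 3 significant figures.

0.203

Taking logs: ln S = ln c + z ln A, so z = (ln S₂ − ln S₁)/(ln A₂ − ln A₁).
z = ln(42/21) / ln(5490/182) = ln(2) / ln(30.16) = 0.6931 / 3.4067 = 0.2035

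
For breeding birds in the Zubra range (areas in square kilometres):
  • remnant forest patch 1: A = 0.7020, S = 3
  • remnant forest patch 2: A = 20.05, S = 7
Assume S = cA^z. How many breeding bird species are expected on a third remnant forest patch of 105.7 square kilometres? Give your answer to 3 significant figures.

z = ln(7/3) / ln(20.05/0.702) = 0.8473 / 3.3521 = 0.2528
c = 3 / 0.702^0.2528 = 3 / 0.9144 = 3.281
S₃ = 3.281 × 105.7^0.2528 = 3.281 × 3.248 ≈ 10.66

10.7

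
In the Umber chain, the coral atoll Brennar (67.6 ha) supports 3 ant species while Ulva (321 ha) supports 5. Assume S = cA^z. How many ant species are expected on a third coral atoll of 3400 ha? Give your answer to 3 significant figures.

10.8

z = ln(5/3) / ln(321/67.6) = 0.5108 / 1.5578 = 0.3279
c = 3 / 67.6^0.3279 = 3 / 3.982 = 0.7535
S₃ = 0.7535 × 3400^0.3279 = 0.7535 × 14.39 ≈ 10.84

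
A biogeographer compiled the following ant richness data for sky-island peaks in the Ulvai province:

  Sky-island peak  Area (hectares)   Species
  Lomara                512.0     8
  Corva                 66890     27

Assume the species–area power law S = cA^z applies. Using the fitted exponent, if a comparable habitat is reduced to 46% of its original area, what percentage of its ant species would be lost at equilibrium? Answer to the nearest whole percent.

18%

z = ln(27/8) / ln(66890/512) = 1.2164 / 4.8725 = 0.2496
S_new/S_old = (A_new/A_old)^z = 0.46^0.2496 = exp(0.2496 × -0.7765) = 0.8238
Fraction lost = 1 − 0.8238 = 0.1762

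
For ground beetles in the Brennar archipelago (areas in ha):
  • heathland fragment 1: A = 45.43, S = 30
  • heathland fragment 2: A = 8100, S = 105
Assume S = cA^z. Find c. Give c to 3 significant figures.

11.9

z = ln(S₂/S₁) / ln(A₂/A₁) = ln(105/30) / ln(8100/45.43) = 1.2528 / 5.1834 = 0.2417
c = S₁ / A₁^z = 30 / 45.43^0.2417 = 30 / 2.515 = 11.93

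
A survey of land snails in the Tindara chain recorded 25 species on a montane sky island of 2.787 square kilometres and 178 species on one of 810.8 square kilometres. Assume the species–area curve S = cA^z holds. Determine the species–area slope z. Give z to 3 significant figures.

Taking logs: ln S = ln c + z ln A, so z = (ln S₂ − ln S₁)/(ln A₂ − ln A₁).
z = ln(178/25) / ln(810.8/2.787) = ln(7.12) / ln(290.9) = 1.9629 / 5.6731 = 0.3460

0.346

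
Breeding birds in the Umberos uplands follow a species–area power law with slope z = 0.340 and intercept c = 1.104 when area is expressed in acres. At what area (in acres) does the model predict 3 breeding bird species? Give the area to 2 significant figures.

19 acres

3 = 1.104 × A^0.34  ⇒  A^0.34 = 3/1.104 = 2.717
ln A = ln(2.717) / 0.34 = 0.9997 / 0.34 = 2.9402
A = e^2.9402 ≈ 18.92 acres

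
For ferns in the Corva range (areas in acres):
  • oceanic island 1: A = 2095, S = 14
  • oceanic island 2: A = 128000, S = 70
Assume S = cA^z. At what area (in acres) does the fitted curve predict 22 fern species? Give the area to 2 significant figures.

z = ln(70/14) / ln(128000/2095) = 1.6094 / 4.1125 = 0.3914
c = 14 / 2095^0.3914 = 14 / 19.94 = 0.702
A = (22/0.702)^(1/0.3914) ⇒ ln A = ln(31.34)/0.3914 = 8.8022
A = e^8.8022 ≈ 6649 acres

6600 acres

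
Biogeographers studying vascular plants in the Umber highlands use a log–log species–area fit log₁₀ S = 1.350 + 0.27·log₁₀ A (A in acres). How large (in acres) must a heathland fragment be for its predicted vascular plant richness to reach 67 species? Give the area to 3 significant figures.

58.0 acres

67 = 22.39 × A^0.27  ⇒  A^0.27 = 67/22.39 = 2.993
ln A = ln(2.993) / 0.27 = 1.0962 / 0.27 = 4.0600
A = e^4.0600 ≈ 57.97 acres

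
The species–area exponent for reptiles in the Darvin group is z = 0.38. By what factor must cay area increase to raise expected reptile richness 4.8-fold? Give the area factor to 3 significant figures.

62.0

(A₂/A₁)^0.38 = 4.8, so A₂/A₁ = 4.8^(1/0.38) = 4.8^2.632
ln(A₂/A₁) = ln 4.8 / 0.38 = 1.5686 / 0.38 = 4.1279
A₂/A₁ = e^4.1279 ≈ 62.05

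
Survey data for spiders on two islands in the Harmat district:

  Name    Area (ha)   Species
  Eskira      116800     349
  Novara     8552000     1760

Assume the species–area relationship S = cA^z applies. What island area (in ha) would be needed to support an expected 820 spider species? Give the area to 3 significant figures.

z = ln(1760/349) / ln(8552000/116800) = 1.6180 / 4.2935 = 0.3769
c = 349 / 116800^0.3769 = 349 / 81.22 = 4.297
A = (820/4.297)^(1/0.3769) ⇒ ln A = ln(190.8)/0.3769 = 13.9350
A = e^13.9350 ≈ 1126896 ha

1130000 ha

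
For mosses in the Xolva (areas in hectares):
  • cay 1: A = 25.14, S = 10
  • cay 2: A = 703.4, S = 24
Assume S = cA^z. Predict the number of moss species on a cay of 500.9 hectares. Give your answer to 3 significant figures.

22.0

z = ln(24/10) / ln(703.4/25.14) = 0.8755 / 3.3315 = 0.2628
c = 10 / 25.14^0.2628 = 10 / 2.333 = 4.285
S₃ = 4.285 × 500.9^0.2628 = 4.285 × 5.122 ≈ 21.95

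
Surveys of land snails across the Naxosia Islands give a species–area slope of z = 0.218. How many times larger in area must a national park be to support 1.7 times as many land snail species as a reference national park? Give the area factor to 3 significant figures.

(A₂/A₁)^0.218 = 1.7, so A₂/A₁ = 1.7^(1/0.218) = 1.7^4.587
ln(A₂/A₁) = ln 1.7 / 0.218 = 0.5306 / 0.218 = 2.4341
A₂/A₁ = e^2.4341 ≈ 11.41

11.4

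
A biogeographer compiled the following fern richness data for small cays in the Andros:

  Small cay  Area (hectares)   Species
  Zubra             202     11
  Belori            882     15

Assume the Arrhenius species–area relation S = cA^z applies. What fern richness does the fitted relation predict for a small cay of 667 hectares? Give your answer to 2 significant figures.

14

z = ln(15/11) / ln(882/202) = 0.3102 / 1.4739 = 0.2104
c = 11 / 202^0.2104 = 11 / 3.056 = 3.6
S₃ = 3.6 × 667^0.2104 = 3.6 × 3.929 ≈ 14.14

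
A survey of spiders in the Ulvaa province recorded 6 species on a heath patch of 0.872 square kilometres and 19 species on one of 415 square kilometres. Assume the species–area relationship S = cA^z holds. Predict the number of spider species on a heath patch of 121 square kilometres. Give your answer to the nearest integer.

z = ln(19/6) / ln(415/0.872) = 1.1527 / 6.1652 = 0.1870
c = 6 / 0.872^0.1870 = 6 / 0.9747 = 6.156
S₃ = 6.156 × 121^0.1870 = 6.156 × 2.451 ≈ 15.09

15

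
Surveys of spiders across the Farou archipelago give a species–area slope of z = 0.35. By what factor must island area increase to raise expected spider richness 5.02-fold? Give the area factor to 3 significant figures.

100

(A₂/A₁)^0.35 = 5.02, so A₂/A₁ = 5.02^(1/0.35) = 5.02^2.857
ln(A₂/A₁) = ln 5.02 / 0.35 = 1.6134 / 0.35 = 4.6098
A₂/A₁ = e^4.6098 ≈ 100.5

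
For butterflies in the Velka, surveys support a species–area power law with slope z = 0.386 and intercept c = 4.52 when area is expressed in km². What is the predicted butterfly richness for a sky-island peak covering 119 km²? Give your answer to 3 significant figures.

S = 4.52 × 119^0.386
ln S = ln 4.52 + 0.386 × ln 119 = 1.5085 + 0.386 × 4.7791 = 3.3533
S = e^3.3533 ≈ 28.6

28.6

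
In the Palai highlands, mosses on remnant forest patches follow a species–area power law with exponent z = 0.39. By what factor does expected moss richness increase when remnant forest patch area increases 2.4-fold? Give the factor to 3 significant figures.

1.41

S₂/S₁ = (A₂/A₁)^z = 2.4^0.39
ln(S₂/S₁) = 0.39 × ln 2.4 = 0.39 × 0.8755 = 0.3414
S₂/S₁ = e^0.3414 ≈ 1.407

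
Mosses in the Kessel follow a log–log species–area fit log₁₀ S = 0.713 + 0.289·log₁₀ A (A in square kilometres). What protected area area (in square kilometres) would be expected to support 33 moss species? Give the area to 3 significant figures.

613 square kilometres

33 = 5.164 × A^0.289  ⇒  A^0.289 = 33/5.164 = 6.39
ln A = ln(6.39) / 0.289 = 1.8548 / 0.289 = 6.4179
A = e^6.4179 ≈ 612.7 square kilometres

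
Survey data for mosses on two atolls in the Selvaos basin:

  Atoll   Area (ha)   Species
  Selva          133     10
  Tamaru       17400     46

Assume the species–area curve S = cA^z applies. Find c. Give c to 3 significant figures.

z = ln(S₂/S₁) / ln(A₂/A₁) = ln(46/10) / ln(17400/133) = 1.5261 / 4.8739 = 0.3131
c = S₁ / A₁^z = 10 / 133^0.3131 = 10 / 4.624 = 2.163

2.16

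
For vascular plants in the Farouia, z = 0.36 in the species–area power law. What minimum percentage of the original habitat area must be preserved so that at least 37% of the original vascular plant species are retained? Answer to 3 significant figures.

6.32%

Need (A_new/A_old)^0.36 = 0.37, so A_new/A_old = 0.37^(1/0.36) = 0.37^2.778
ln(A_new/A_old) = ln 0.37 / 0.36 = -0.9943 / 0.36 = -2.7618
A_new/A_old = e^-2.7618 ≈ 0.06318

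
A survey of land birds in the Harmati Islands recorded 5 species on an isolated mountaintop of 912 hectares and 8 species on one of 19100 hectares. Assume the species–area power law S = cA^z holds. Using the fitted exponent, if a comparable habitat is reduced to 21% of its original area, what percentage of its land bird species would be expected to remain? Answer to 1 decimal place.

z = ln(8/5) / ln(19100/912) = 0.4700 / 3.0418 = 0.1545
S_new/S_old = (A_new/A_old)^z = 0.21^0.1545 = exp(0.1545 × -1.5606) = 0.7857

78.6%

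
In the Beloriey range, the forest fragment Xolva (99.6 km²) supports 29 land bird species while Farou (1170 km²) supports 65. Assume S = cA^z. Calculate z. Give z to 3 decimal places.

Taking logs: ln S = ln c + z ln A, so z = (ln S₂ − ln S₁)/(ln A₂ − ln A₁).
z = ln(65/29) / ln(1170/99.6) = ln(2.241) / ln(11.75) = 0.8071 / 2.4636 = 0.3276

0.328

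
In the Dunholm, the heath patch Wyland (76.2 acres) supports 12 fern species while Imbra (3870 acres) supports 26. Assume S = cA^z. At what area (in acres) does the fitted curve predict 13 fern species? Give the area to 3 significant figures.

z = ln(26/12) / ln(3870/76.2) = 0.7732 / 3.9276 = 0.1969
c = 12 / 76.2^0.1969 = 12 / 2.347 = 5.113
A = (13/5.113)^(1/0.1969) ⇒ ln A = ln(2.542)/0.1969 = 4.7400
A = e^4.7400 ≈ 114.4 acres

114 acres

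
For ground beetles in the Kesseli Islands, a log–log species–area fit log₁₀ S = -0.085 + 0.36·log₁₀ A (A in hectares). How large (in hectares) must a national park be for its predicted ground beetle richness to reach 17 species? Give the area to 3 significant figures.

17 = 0.8222 × A^0.36  ⇒  A^0.36 = 17/0.8222 = 20.68
ln A = ln(20.68) / 0.36 = 3.0289 / 0.36 = 8.4137
A = e^8.4137 ≈ 4508 hectares

4510 hectares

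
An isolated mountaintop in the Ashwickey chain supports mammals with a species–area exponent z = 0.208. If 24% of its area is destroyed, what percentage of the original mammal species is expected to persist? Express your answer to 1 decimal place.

S_new/S_old = (A_new/A_old)^z = 0.76^0.208
= exp(0.208 × ln 0.76) = exp(0.208 × -0.2744) = exp(-0.0571) ≈ 0.9445

94.5%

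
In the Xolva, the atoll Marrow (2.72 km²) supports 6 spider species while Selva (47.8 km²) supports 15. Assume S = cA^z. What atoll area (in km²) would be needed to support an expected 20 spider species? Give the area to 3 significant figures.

z = ln(15/6) / ln(47.8/2.72) = 0.9163 / 2.8664 = 0.3197
c = 6 / 2.72^0.3197 = 6 / 1.377 = 4.357
A = (20/4.357)^(1/0.3197) ⇒ ln A = ln(4.59)/0.3197 = 4.7670
A = e^4.7670 ≈ 117.6 km²

118 km²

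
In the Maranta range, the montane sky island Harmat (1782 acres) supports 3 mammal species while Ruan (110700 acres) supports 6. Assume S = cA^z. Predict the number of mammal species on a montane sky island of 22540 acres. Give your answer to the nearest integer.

z = ln(6/3) / ln(110700/1782) = 0.6931 / 4.1291 = 0.1679
c = 3 / 1782^0.1679 = 3 / 3.513 = 0.8539
S₃ = 0.8539 × 22540^0.1679 = 0.8539 × 5.379 ≈ 4.593

5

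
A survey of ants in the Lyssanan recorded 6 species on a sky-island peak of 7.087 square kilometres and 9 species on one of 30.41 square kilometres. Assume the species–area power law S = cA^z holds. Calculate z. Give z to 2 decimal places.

0.28

Taking logs: ln S = ln c + z ln A, so z = (ln S₂ − ln S₁)/(ln A₂ − ln A₁).
z = ln(9/6) / ln(30.41/7.087) = ln(1.5) / ln(4.291) = 0.4055 / 1.4565 = 0.2784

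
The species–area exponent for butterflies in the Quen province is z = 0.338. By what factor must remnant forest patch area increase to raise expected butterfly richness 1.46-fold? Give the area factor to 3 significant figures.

(A₂/A₁)^0.338 = 1.46, so A₂/A₁ = 1.46^(1/0.338) = 1.46^2.959
ln(A₂/A₁) = ln 1.46 / 0.338 = 0.3784 / 0.338 = 1.1196
A₂/A₁ = e^1.1196 ≈ 3.064

3.06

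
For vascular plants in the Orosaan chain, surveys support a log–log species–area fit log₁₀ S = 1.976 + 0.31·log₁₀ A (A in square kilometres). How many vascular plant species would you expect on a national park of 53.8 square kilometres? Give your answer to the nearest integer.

S = 94.62 × 53.8^0.31
ln S = ln 94.62 + 0.31 × ln 53.8 = 4.5499 + 0.31 × 3.9853 = 5.7853
S = e^5.7853 ≈ 325.5

325 species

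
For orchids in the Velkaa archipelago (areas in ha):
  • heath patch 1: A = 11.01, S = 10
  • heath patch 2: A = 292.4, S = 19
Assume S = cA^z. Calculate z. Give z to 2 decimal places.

0.20

Taking logs: ln S = ln c + z ln A, so z = (ln S₂ − ln S₁)/(ln A₂ − ln A₁).
z = ln(19/10) / ln(292.4/11.01) = ln(1.9) / ln(26.56) = 0.6419 / 3.2793 = 0.1957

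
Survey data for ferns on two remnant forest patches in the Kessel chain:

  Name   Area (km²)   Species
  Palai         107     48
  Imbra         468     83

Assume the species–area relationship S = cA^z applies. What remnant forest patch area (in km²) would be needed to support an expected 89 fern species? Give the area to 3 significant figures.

z = ln(83/48) / ln(468/107) = 0.5476 / 1.4756 = 0.3711
c = 48 / 107^0.3711 = 48 / 5.664 = 8.474
A = (89/8.474)^(1/0.3711) ⇒ ln A = ln(10.5)/0.3711 = 6.3365
A = e^6.3365 ≈ 564.8 km²

565 km²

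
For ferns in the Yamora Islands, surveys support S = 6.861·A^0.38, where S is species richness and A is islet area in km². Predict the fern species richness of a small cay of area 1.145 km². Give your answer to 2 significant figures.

S = 6.861 × 1.145^0.38 = 6.861 × 1.053 ≈ 7.223

7.2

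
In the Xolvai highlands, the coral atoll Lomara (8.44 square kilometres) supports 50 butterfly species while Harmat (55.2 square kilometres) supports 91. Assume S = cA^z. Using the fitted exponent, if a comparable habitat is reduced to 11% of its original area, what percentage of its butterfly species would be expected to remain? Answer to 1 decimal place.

z = ln(91/50) / ln(55.2/8.44) = 0.5988 / 1.8780 = 0.3189
S_new/S_old = (A_new/A_old)^z = 0.11^0.3189 = exp(0.3189 × -2.2073) = 0.4947

49.5%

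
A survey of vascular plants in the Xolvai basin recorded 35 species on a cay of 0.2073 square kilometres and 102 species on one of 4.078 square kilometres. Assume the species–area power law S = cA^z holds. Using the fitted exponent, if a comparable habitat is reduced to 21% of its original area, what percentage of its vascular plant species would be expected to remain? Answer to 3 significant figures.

z = ln(102/35) / ln(4.078/0.2073) = 1.0696 / 2.9792 = 0.3590
S_new/S_old = (A_new/A_old)^z = 0.21^0.3590 = exp(0.3590 × -1.5606) = 0.571

57.1%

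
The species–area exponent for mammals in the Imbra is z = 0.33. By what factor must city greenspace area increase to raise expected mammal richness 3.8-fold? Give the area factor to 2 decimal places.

57.14

(A₂/A₁)^0.33 = 3.8, so A₂/A₁ = 3.8^(1/0.33) = 3.8^3.03
ln(A₂/A₁) = ln 3.8 / 0.33 = 1.3350 / 0.33 = 4.0455
A₂/A₁ = e^4.0455 ≈ 57.14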